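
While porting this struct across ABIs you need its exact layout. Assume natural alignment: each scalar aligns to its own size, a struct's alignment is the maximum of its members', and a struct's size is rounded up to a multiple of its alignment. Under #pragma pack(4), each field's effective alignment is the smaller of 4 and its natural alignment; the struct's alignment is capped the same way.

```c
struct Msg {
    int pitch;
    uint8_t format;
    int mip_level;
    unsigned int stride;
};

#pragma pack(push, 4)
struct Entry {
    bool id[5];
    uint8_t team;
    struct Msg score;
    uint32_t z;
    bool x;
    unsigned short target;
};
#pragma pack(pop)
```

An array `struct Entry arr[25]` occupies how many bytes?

800

Msg: @0: pitch [4B, align 4] → 4; @4: format [1B, align 1] → 5; +3 pad (align 4); @8: mip_level [4B, align 4] → 12; @12: stride [4B, align 4] → 16; size 16, align 4
@0: id [5B, align 1] → 5
@5: team [1B, align 1] → 6
+2 pad (align 4)
@8: score [16B, align 4] → 24
@24: z [4B, align 4] → 28
@28: x [1B, align 1] → 29
+1 pad (align 2)
@30: target [2B, align 2] → 32
size 32, align 4
array of 25: 25 × 32 = 800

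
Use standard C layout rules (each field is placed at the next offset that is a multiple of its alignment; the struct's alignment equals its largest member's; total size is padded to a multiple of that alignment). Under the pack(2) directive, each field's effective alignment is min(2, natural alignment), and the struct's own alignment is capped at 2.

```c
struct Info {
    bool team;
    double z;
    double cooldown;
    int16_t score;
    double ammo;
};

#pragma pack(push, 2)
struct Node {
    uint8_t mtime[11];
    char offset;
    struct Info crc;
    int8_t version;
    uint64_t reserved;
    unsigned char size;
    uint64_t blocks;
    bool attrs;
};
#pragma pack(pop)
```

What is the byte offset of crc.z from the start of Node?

20

Info: 0..1  team  (1B, 1-aligned); 1..8  -- padding (7B); 8..16  z  (8B, 8-aligned); 16..24  cooldown  (8B, 8-aligned); 24..26  score  (2B, 2-aligned); 26..32  -- padding (6B); 32..40  ammo  (8B, 8-aligned); sizeof = 40, alignof = 8
0..11  mtime  (11B, 1-aligned)
11..12  offset  (1B, 1-aligned)
12..52  crc  (40B, 2-aligned)
within Info: z at 8
12 + 8 = 20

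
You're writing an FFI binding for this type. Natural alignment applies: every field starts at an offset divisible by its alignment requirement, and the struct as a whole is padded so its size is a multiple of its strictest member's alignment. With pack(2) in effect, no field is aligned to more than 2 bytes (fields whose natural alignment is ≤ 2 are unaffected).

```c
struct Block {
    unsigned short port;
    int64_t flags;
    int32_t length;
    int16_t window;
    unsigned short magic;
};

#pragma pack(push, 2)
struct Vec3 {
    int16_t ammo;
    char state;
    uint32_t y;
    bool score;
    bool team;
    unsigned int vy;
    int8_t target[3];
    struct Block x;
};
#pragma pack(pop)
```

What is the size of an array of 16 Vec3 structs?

Block: port at 0 (size 2, align 2) → ends 2; pad 6 to align 8 for flags; flags at 8 (size 8, align 8) → ends 16; length at 16 (size 4, align 4) → ends 20; window at 20 (size 2, align 2) → ends 22; magic at 22 (size 2, align 2) → ends 24; total 24 bytes, alignment 8
ammo at 0 (size 2, align 2) → ends 2
state at 2 (size 1, align 1) → ends 3
pad 1 to align 2 for y
y at 4 (size 4, align 2) → ends 8
score at 8 (size 1, align 1) → ends 9
team at 9 (size 1, align 1) → ends 10
vy at 10 (size 4, align 2) → ends 14
target at 14 (size 3, align 1) → ends 17
pad 1 to align 2 for x
x at 18 (size 24, align 2) → ends 42
total 42 bytes, alignment 2
array of 16: 16 × 42 = 672

672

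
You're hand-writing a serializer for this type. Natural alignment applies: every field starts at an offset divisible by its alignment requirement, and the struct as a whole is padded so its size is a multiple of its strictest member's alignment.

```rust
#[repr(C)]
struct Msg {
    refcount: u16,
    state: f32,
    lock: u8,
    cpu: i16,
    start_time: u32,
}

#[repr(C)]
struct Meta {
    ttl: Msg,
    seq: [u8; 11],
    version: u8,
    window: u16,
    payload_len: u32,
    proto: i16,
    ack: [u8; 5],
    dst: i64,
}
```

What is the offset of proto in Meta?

Msg: refcount at 0 (size 2, align 2) → ends 2; pad 2 to align 4 for state; state at 4 (size 4, align 4) → ends 8; lock at 8 (size 1, align 1) → ends 9; pad 1 to align 2 for cpu; cpu at 10 (size 2, align 2) → ends 12; start_time at 12 (size 4, align 4) → ends 16; total 16 bytes, alignment 4
ttl at 0 (size 16, align 4) → ends 16
seq at 16 (size 11, align 1) → ends 27
version at 27 (size 1, align 1) → ends 28
window at 28 (size 2, align 2) → ends 30
pad 2 to align 4 for payload_len
payload_len at 32 (size 4, align 4) → ends 36
proto at 36 (size 2, align 2) → ends 38

36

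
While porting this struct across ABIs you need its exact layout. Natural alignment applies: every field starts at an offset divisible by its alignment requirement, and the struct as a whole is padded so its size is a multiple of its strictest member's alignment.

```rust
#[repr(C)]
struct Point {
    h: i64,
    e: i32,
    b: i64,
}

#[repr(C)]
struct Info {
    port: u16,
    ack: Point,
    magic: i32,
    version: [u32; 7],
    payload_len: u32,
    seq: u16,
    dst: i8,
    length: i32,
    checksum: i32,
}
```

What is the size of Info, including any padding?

80

Point: 0..8  h  (8B, 8-aligned); 8..12  e  (4B, 4-aligned); 12..16  -- padding (4B); 16..24  b  (8B, 8-aligned); sizeof = 24, alignof = 8
0..2  port  (2B, 2-aligned)
2..8  -- padding (6B)
8..32  ack  (24B, 8-aligned)
32..36  magic  (4B, 4-aligned)
36..64  version  (28B, 4-aligned)
64..68  payload_len  (4B, 4-aligned)
68..70  seq  (2B, 2-aligned)
70..71  dst  (1B, 1-aligned)
71..72  -- padding (1B)
72..76  length  (4B, 4-aligned)
76..80  checksum  (4B, 4-aligned)
sizeof = 80, alignof = 8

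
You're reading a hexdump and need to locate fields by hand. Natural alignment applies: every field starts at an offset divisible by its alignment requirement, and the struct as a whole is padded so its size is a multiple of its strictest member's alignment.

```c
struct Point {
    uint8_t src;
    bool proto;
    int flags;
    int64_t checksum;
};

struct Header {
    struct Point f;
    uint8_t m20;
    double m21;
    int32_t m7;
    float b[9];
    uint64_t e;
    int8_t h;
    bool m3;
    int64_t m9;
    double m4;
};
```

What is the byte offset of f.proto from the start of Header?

1

Point: 0..1  src  (1B, 1-aligned); 1..2  proto  (1B, 1-aligned); 2..4  -- padding (2B); 4..8  flags  (4B, 4-aligned); 8..16  checksum  (8B, 8-aligned); sizeof = 16, alignof = 8
0..16  f  (16B, 8-aligned)
within Point: proto at 1
0 + 1 = 1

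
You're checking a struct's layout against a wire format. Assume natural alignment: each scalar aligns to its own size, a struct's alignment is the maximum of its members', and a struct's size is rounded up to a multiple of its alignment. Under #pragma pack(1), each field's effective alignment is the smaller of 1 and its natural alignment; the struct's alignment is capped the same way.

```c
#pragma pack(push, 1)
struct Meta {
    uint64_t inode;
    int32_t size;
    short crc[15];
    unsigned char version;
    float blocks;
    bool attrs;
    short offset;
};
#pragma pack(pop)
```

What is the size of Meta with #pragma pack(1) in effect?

50

inode at 0 (size 8, align 1) → ends 8
size at 8 (size 4, align 1) → ends 12
crc at 12 (size 30, align 1) → ends 42
version at 42 (size 1, align 1) → ends 43
blocks at 43 (size 4, align 1) → ends 47
attrs at 47 (size 1, align 1) → ends 48
offset at 48 (size 2, align 1) → ends 50
total 50 bytes, alignment 1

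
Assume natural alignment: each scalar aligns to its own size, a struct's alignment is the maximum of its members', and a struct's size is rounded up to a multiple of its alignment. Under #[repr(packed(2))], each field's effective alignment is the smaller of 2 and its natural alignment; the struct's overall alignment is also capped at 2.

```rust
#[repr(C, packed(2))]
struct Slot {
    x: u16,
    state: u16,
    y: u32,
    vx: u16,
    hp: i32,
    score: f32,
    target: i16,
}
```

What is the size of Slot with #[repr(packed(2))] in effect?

20

x at 0 (size 2, align 2) → ends 2
state at 2 (size 2, align 2) → ends 4
y at 4 (size 4, align 2) → ends 8
vx at 8 (size 2, align 2) → ends 10
hp at 10 (size 4, align 2) → ends 14
score at 14 (size 4, align 2) → ends 18
target at 18 (size 2, align 2) → ends 20
total 20 bytes, alignment 2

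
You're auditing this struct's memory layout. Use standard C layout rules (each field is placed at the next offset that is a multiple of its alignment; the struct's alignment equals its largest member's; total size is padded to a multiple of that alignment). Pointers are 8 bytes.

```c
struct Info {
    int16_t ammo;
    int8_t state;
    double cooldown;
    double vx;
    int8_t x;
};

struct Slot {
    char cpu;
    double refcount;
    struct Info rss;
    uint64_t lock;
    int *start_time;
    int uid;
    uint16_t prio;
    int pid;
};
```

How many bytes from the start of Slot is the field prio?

Info: 0..2  ammo  (2B, 2-aligned); 2..3  state  (1B, 1-aligned); 3..8  -- padding (5B); 8..16  cooldown  (8B, 8-aligned); 16..24  vx  (8B, 8-aligned); 24..25  x  (1B, 1-aligned); 25..32  -- tail padding (7B); sizeof = 32, alignof = 8
0..1  cpu  (1B, 1-aligned)
1..8  -- padding (7B)
8..16  refcount  (8B, 8-aligned)
16..48  rss  (32B, 8-aligned)
48..56  lock  (8B, 8-aligned)
56..64  start_time  (8B, 8-aligned)
64..68  uid  (4B, 4-aligned)
68..70  prio  (2B, 2-aligned)

68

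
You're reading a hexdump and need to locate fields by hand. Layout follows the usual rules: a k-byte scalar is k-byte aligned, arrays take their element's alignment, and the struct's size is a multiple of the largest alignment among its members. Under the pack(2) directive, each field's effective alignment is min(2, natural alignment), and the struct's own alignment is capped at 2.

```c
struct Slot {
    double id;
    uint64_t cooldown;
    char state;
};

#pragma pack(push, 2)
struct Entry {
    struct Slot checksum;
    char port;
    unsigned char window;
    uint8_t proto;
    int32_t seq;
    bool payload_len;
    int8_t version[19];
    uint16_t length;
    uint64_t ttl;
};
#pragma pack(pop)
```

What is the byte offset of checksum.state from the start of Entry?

Slot: id at 0 (size 8, align 8) → ends 8; cooldown at 8 (size 8, align 8) → ends 16; state at 16 (size 1, align 1) → ends 17; tail pad 7 to reach multiple of 8; total 24 bytes, alignment 8
checksum at 0 (size 24, align 2) → ends 24
within Slot: state at 16
0 + 16 = 16

16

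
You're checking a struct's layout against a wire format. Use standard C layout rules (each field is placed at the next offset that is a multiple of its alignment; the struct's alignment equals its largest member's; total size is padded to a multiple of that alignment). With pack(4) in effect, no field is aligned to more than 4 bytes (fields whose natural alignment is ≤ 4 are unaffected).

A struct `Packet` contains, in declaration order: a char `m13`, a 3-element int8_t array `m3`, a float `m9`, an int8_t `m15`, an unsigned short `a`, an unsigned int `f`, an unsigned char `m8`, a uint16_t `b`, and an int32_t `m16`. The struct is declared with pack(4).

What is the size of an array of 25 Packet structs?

@0: m13 [1B, align 1] → 1
@1: m3 [3B, align 1] → 4
@4: m9 [4B, align 4] → 8
@8: m15 [1B, align 1] → 9
+1 pad (align 2)
@10: a [2B, align 2] → 12
@12: f [4B, align 4] → 16
@16: m8 [1B, align 1] → 17
+1 pad (align 2)
@18: b [2B, align 2] → 20
@20: m16 [4B, align 4] → 24
size 24, align 4
array of 25: 25 × 24 = 600

600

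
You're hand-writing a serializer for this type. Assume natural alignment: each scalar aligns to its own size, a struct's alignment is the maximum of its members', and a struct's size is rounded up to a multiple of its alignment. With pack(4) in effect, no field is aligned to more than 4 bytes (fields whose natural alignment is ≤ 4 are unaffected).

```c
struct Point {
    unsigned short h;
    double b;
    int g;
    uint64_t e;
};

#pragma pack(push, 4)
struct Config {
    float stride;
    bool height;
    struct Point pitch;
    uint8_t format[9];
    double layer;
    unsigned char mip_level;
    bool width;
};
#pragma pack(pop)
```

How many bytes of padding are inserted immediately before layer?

3

Point: 0..2  h  (2B, 2-aligned); 2..8  -- padding (6B); 8..16  b  (8B, 8-aligned); 16..20  g  (4B, 4-aligned); 20..24  -- padding (4B); 24..32  e  (8B, 8-aligned); sizeof = 32, alignof = 8
0..4  stride  (4B, 4-aligned)
4..5  height  (1B, 1-aligned)
5..8  -- padding (3B)
8..40  pitch  (32B, 4-aligned)
40..49  format  (9B, 1-aligned)
49..52  -- padding (3B)
52..60  layer  (8B, 4-aligned)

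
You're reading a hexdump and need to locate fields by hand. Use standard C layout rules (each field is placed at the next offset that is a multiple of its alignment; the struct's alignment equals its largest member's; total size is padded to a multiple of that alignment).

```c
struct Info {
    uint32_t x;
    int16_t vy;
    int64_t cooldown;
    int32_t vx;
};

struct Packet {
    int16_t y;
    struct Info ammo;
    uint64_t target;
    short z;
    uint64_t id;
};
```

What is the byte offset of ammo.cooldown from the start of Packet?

16

Info: 0..4  x  (4B, 4-aligned); 4..6  vy  (2B, 2-aligned); 6..8  -- padding (2B); 8..16  cooldown  (8B, 8-aligned); 16..20  vx  (4B, 4-aligned); 20..24  -- tail padding (4B); sizeof = 24, alignof = 8
0..2  y  (2B, 2-aligned)
2..8  -- padding (6B)
8..32  ammo  (24B, 8-aligned)
within Info: cooldown at 8
8 + 8 = 16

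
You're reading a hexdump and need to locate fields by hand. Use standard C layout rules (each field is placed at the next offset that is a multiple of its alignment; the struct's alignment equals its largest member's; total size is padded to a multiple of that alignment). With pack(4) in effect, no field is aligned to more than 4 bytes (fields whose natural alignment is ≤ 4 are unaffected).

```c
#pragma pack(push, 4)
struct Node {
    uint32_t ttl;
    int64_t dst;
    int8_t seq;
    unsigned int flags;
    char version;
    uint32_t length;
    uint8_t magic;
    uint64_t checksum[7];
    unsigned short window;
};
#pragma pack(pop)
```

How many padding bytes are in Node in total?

@0: ttl [4B, align 4] → 4
@4: dst [8B, align 4] → 12
@12: seq [1B, align 1] → 13
+3 pad (align 4)
@16: flags [4B, align 4] → 20
@20: version [1B, align 1] → 21
+3 pad (align 4)
@24: length [4B, align 4] → 28
@28: magic [1B, align 1] → 29
+3 pad (align 4)
@32: checksum [56B, align 4] → 88
@88: window [2B, align 2] → 90
+2 tail pad (align 4)
size 92, align 4
data bytes 81, size 92 → padding 11

11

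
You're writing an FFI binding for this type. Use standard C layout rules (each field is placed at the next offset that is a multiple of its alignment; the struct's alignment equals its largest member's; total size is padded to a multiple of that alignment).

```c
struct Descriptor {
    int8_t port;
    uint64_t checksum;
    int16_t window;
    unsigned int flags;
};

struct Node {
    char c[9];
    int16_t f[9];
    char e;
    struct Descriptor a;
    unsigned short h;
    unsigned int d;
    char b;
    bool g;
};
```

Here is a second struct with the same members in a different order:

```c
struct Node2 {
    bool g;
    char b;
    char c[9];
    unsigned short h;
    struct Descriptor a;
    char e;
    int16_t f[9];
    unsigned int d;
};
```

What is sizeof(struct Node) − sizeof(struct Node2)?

8

Descriptor: 0..1  port  (1B, 1-aligned); 1..8  -- padding (7B); 8..16  checksum  (8B, 8-aligned); 16..18  window  (2B, 2-aligned); 18..20  -- padding (2B); 20..24  flags  (4B, 4-aligned); sizeof = 24, alignof = 8
0..9  c  (9B, 1-aligned)
9..10  -- padding (1B)
10..28  f  (18B, 2-aligned)
28..29  e  (1B, 1-aligned)
29..32  -- padding (3B)
32..56  a  (24B, 8-aligned)
56..58  h  (2B, 2-aligned)
58..60  -- padding (2B)
60..64  d  (4B, 4-aligned)
64..65  b  (1B, 1-aligned)
65..66  g  (1B, 1-aligned)
66..72  -- tail padding (6B)
sizeof = 72, alignof = 8
— Node2 —
0..1  g  (1B, 1-aligned)
1..2  b  (1B, 1-aligned)
2..11  c  (9B, 1-aligned)
11..12  -- padding (1B)
12..14  h  (2B, 2-aligned)
14..16  -- padding (2B)
16..40  a  (24B, 8-aligned)
40..41  e  (1B, 1-aligned)
41..42  -- padding (1B)
42..60  f  (18B, 2-aligned)
60..64  d  (4B, 4-aligned)
sizeof = 64, alignof = 8
72 − 64 = 8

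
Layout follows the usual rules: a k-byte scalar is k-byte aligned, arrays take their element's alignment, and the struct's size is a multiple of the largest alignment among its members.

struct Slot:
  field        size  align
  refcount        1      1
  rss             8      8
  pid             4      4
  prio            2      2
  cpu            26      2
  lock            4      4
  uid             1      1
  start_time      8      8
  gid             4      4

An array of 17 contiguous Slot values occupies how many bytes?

1224

@0: refcount [1B, align 1] → 1
+7 pad (align 8)
@8: rss [8B, align 8] → 16
@16: pid [4B, align 4] → 20
@20: prio [2B, align 2] → 22
@22: cpu [26B, align 2] → 48
@48: lock [4B, align 4] → 52
@52: uid [1B, align 1] → 53
+3 pad (align 8)
@56: start_time [8B, align 8] → 64
@64: gid [4B, align 4] → 68
+4 tail pad (align 8)
size 72, align 8
array of 17: 17 × 72 = 1224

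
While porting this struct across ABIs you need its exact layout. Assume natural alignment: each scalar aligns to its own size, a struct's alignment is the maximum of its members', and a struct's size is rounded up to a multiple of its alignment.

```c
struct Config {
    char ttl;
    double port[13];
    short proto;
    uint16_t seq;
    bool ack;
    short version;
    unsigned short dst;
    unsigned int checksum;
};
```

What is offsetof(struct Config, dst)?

@0: ttl [1B, align 1] → 1
+7 pad (align 8)
@8: port [104B, align 8] → 112
@112: proto [2B, align 2] → 114
@114: seq [2B, align 2] → 116
@116: ack [1B, align 1] → 117
+1 pad (align 2)
@118: version [2B, align 2] → 120
@120: dst [2B, align 2] → 122

120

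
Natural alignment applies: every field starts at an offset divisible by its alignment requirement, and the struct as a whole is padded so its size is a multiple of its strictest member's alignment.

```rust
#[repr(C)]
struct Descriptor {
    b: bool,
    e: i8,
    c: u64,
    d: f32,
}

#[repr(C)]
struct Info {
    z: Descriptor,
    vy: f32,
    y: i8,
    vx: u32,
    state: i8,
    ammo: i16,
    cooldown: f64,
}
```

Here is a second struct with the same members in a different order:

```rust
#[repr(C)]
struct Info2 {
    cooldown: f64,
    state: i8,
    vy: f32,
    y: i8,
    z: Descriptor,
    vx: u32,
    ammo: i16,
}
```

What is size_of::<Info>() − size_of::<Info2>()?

Descriptor: b at 0 (size 1, align 1) → ends 1; e at 1 (size 1, align 1) → ends 2; pad 6 to align 8 for c; c at 8 (size 8, align 8) → ends 16; d at 16 (size 4, align 4) → ends 20; tail pad 4 to reach multiple of 8; total 24 bytes, alignment 8
z at 0 (size 24, align 8) → ends 24
vy at 24 (size 4, align 4) → ends 28
y at 28 (size 1, align 1) → ends 29
pad 3 to align 4 for vx
vx at 32 (size 4, align 4) → ends 36
state at 36 (size 1, align 1) → ends 37
pad 1 to align 2 for ammo
ammo at 38 (size 2, align 2) → ends 40
cooldown at 40 (size 8, align 8) → ends 48
total 48 bytes, alignment 8
— Info2 —
cooldown at 0 (size 8, align 8) → ends 8
state at 8 (size 1, align 1) → ends 9
pad 3 to align 4 for vy
vy at 12 (size 4, align 4) → ends 16
y at 16 (size 1, align 1) → ends 17
pad 7 to align 8 for z
z at 24 (size 24, align 8) → ends 48
vx at 48 (size 4, align 4) → ends 52
ammo at 52 (size 2, align 2) → ends 54
tail pad 2 to reach multiple of 8
total 56 bytes, alignment 8
48 − 56 = -8

-8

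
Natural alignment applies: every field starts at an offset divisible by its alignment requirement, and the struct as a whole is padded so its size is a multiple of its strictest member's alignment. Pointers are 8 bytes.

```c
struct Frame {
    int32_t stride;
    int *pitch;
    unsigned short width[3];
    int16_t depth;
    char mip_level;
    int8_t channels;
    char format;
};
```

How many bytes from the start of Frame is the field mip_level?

24

@0: stride [4B, align 4] → 4
+4 pad (align 8)
@8: pitch [8B, align 8] → 16
@16: width [6B, align 2] → 22
@22: depth [2B, align 2] → 24
@24: mip_level [1B, align 1] → 25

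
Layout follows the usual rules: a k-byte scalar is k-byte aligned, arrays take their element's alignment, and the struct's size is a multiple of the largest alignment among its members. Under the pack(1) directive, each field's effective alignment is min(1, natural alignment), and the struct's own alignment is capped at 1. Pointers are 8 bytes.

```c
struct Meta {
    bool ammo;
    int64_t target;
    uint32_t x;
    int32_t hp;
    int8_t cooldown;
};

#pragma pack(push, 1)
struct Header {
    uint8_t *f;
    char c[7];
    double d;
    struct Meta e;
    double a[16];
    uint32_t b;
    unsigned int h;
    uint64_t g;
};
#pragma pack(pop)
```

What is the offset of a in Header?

Meta: 0..1  ammo  (1B, 1-aligned); 1..8  -- padding (7B); 8..16  target  (8B, 8-aligned); 16..20  x  (4B, 4-aligned); 20..24  hp  (4B, 4-aligned); 24..25  cooldown  (1B, 1-aligned); 25..32  -- tail padding (7B); sizeof = 32, alignof = 8
0..8  f  (8B, 1-aligned)
8..15  c  (7B, 1-aligned)
15..23  d  (8B, 1-aligned)
23..55  e  (32B, 1-aligned)
55..183  a  (128B, 1-aligned)

55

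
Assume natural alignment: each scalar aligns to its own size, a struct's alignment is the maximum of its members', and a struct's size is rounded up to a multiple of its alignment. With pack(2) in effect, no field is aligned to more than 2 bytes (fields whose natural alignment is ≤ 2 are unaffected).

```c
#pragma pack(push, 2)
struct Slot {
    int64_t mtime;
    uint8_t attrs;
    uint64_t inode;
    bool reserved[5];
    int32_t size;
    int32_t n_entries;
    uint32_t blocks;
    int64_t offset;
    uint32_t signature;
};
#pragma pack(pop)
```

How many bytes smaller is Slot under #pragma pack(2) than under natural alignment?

natural layout:
  0..8  mtime  (8B, 8-aligned)
  8..9  attrs  (1B, 1-aligned)
  9..16  -- padding (7B)
  16..24  inode  (8B, 8-aligned)
  24..29  reserved  (5B, 1-aligned)
  29..32  -- padding (3B)
  32..36  size  (4B, 4-aligned)
  36..40  n_entries  (4B, 4-aligned)
  40..44  blocks  (4B, 4-aligned)
  44..48  -- padding (4B)
  48..56  offset  (8B, 8-aligned)
  56..60  signature  (4B, 4-aligned)
  60..64  -- tail padding (4B)
  sizeof = 64, alignof = 8
packed(2) layout:
  0..8  mtime  (8B, 2-aligned)
  8..9  attrs  (1B, 1-aligned)
  9..10  -- padding (1B)
  10..18  inode  (8B, 2-aligned)
  18..23  reserved  (5B, 1-aligned)
  23..24  -- padding (1B)
  24..28  size  (4B, 2-aligned)
  28..32  n_entries  (4B, 2-aligned)
  32..36  blocks  (4B, 2-aligned)
  36..44  offset  (8B, 2-aligned)
  44..48  signature  (4B, 2-aligned)
  sizeof = 48, alignof = 2
64 − 48 = 16

16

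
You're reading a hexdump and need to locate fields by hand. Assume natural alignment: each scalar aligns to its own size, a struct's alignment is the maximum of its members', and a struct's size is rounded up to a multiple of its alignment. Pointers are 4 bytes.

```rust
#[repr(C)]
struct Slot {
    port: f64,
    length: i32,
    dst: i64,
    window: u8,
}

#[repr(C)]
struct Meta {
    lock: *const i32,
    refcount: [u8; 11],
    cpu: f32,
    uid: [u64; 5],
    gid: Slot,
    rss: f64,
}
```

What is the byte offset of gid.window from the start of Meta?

Slot: port at 0 (size 8, align 8) → ends 8; length at 8 (size 4, align 4) → ends 12; pad 4 to align 8 for dst; dst at 16 (size 8, align 8) → ends 24; window at 24 (size 1, align 1) → ends 25; tail pad 7 to reach multiple of 8; total 32 bytes, alignment 8
lock at 0 (size 4, align 4) → ends 4
refcount at 4 (size 11, align 1) → ends 15
pad 1 to align 4 for cpu
cpu at 16 (size 4, align 4) → ends 20
pad 4 to align 8 for uid
uid at 24 (size 40, align 8) → ends 64
gid at 64 (size 32, align 8) → ends 96
within Slot: window at 24
64 + 24 = 88

88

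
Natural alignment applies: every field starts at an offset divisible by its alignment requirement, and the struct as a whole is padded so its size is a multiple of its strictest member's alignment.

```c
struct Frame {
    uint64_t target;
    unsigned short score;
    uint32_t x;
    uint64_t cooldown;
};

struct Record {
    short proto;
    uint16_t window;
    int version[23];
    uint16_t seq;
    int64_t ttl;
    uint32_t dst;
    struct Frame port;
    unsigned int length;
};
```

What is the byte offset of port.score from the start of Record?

Frame: 0..8  target  (8B, 8-aligned); 8..10  score  (2B, 2-aligned); 10..12  -- padding (2B); 12..16  x  (4B, 4-aligned); 16..24  cooldown  (8B, 8-aligned); sizeof = 24, alignof = 8
0..2  proto  (2B, 2-aligned)
2..4  window  (2B, 2-aligned)
4..96  version  (92B, 4-aligned)
96..98  seq  (2B, 2-aligned)
98..104  -- padding (6B)
104..112  ttl  (8B, 8-aligned)
112..116  dst  (4B, 4-aligned)
116..120  -- padding (4B)
120..144  port  (24B, 8-aligned)
within Frame: score at 8
120 + 8 = 128

128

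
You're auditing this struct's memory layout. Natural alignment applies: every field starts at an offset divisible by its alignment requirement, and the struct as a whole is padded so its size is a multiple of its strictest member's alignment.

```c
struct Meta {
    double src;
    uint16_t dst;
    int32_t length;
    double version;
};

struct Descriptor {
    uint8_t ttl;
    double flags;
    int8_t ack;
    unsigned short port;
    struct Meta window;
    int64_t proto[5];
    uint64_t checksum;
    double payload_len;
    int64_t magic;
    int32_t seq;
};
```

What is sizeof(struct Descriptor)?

120

Meta: 0..8  src  (8B, 8-aligned); 8..10  dst  (2B, 2-aligned); 10..12  -- padding (2B); 12..16  length  (4B, 4-aligned); 16..24  version  (8B, 8-aligned); sizeof = 24, alignof = 8
0..1  ttl  (1B, 1-aligned)
1..8  -- padding (7B)
8..16  flags  (8B, 8-aligned)
16..17  ack  (1B, 1-aligned)
17..18  -- padding (1B)
18..20  port  (2B, 2-aligned)
20..24  -- padding (4B)
24..48  window  (24B, 8-aligned)
48..88  proto  (40B, 8-aligned)
88..96  checksum  (8B, 8-aligned)
96..104  payload_len  (8B, 8-aligned)
104..112  magic  (8B, 8-aligned)
112..116  seq  (4B, 4-aligned)
116..120  -- tail padding (4B)
sizeof = 120, alignof = 8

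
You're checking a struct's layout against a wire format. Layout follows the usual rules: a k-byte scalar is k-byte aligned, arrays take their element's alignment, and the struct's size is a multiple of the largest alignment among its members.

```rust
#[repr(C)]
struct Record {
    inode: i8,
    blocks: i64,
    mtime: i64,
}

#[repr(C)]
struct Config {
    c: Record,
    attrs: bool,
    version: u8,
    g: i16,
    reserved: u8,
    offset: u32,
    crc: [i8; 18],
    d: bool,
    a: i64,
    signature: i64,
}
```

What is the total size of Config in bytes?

Record: inode at 0 (size 1, align 1) → ends 1; pad 7 to align 8 for blocks; blocks at 8 (size 8, align 8) → ends 16; mtime at 16 (size 8, align 8) → ends 24; total 24 bytes, alignment 8
c at 0 (size 24, align 8) → ends 24
attrs at 24 (size 1, align 1) → ends 25
version at 25 (size 1, align 1) → ends 26
g at 26 (size 2, align 2) → ends 28
reserved at 28 (size 1, align 1) → ends 29
pad 3 to align 4 for offset
offset at 32 (size 4, align 4) → ends 36
crc at 36 (size 18, align 1) → ends 54
d at 54 (size 1, align 1) → ends 55
pad 1 to align 8 for a
a at 56 (size 8, align 8) → ends 64
signature at 64 (size 8, align 8) → ends 72
total 72 bytes, alignment 8

72 bytes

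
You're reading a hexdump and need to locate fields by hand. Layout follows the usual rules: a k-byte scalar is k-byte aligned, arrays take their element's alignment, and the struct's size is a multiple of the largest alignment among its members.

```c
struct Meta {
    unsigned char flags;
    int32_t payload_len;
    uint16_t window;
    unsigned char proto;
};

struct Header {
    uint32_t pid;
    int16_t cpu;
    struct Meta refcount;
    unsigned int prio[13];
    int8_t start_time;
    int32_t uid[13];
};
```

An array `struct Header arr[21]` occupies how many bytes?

2688

Meta: 0..1  flags  (1B, 1-aligned); 1..4  -- padding (3B); 4..8  payload_len  (4B, 4-aligned); 8..10  window  (2B, 2-aligned); 10..11  proto  (1B, 1-aligned); 11..12  -- tail padding (1B); sizeof = 12, alignof = 4
0..4  pid  (4B, 4-aligned)
4..6  cpu  (2B, 2-aligned)
6..8  -- padding (2B)
8..20  refcount  (12B, 4-aligned)
20..72  prio  (52B, 4-aligned)
72..73  start_time  (1B, 1-aligned)
73..76  -- padding (3B)
76..128  uid  (52B, 4-aligned)
sizeof = 128, alignof = 4
array of 21: 21 × 128 = 2688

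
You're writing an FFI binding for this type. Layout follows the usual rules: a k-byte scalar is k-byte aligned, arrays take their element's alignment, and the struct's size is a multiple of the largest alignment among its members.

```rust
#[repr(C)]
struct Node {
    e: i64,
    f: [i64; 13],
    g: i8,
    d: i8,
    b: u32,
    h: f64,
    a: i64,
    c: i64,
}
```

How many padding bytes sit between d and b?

e at 0 (size 8, align 8) → ends 8
f at 8 (size 104, align 8) → ends 112
g at 112 (size 1, align 1) → ends 113
d at 113 (size 1, align 1) → ends 114
pad 2 to align 4 for b
b at 116 (size 4, align 4) → ends 120

2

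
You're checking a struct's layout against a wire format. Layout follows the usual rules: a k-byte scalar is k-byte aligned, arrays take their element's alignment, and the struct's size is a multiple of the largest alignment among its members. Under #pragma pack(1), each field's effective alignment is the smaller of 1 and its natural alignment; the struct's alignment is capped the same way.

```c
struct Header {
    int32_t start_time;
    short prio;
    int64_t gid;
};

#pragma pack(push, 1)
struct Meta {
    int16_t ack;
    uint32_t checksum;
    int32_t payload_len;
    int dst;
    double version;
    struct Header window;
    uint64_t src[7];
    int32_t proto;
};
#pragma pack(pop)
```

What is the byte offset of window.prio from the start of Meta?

26

Header: @0: start_time [4B, align 4] → 4; @4: prio [2B, align 2] → 6; +2 pad (align 8); @8: gid [8B, align 8] → 16; size 16, align 8
@0: ack [2B, align 1] → 2
@2: checksum [4B, align 1] → 6
@6: payload_len [4B, align 1] → 10
@10: dst [4B, align 1] → 14
@14: version [8B, align 1] → 22
@22: window [16B, align 1] → 38
within Header: prio at 4
22 + 4 = 26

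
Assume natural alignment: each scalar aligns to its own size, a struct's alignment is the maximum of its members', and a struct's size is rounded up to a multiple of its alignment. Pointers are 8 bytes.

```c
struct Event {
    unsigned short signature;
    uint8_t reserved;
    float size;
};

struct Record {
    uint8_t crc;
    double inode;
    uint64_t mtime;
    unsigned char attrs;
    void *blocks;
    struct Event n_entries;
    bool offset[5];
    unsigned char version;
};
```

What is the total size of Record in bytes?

56

Event: 0..2  signature  (2B, 2-aligned); 2..3  reserved  (1B, 1-aligned); 3..4  -- padding (1B); 4..8  size  (4B, 4-aligned); sizeof = 8, alignof = 4
0..1  crc  (1B, 1-aligned)
1..8  -- padding (7B)
8..16  inode  (8B, 8-aligned)
16..24  mtime  (8B, 8-aligned)
24..25  attrs  (1B, 1-aligned)
25..32  -- padding (7B)
32..40  blocks  (8B, 8-aligned)
40..48  n_entries  (8B, 4-aligned)
48..53  offset  (5B, 1-aligned)
53..54  version  (1B, 1-aligned)
54..56  -- tail padding (2B)
sizeof = 56, alignof = 8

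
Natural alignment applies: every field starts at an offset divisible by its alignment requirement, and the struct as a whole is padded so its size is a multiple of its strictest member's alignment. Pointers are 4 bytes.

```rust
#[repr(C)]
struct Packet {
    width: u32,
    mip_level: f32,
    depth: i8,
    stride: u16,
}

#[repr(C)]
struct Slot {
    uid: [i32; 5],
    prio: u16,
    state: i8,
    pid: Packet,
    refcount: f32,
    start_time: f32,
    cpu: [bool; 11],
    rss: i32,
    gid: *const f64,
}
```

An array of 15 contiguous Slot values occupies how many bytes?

Packet: @0: width [4B, align 4] → 4; @4: mip_level [4B, align 4] → 8; @8: depth [1B, align 1] → 9; +1 pad (align 2); @10: stride [2B, align 2] → 12; size 12, align 4
@0: uid [20B, align 4] → 20
@20: prio [2B, align 2] → 22
@22: state [1B, align 1] → 23
+1 pad (align 4)
@24: pid [12B, align 4] → 36
@36: refcount [4B, align 4] → 40
@40: start_time [4B, align 4] → 44
@44: cpu [11B, align 1] → 55
+1 pad (align 4)
@56: rss [4B, align 4] → 60
@60: gid [4B, align 4] → 64
size 64, align 4
array of 15: 15 × 64 = 960

960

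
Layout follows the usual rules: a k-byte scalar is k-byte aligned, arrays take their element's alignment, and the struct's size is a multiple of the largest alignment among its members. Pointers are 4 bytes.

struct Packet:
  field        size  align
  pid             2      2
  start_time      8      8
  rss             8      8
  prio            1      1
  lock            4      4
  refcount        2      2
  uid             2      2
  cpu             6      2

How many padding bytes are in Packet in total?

pid at 0 (size 2, align 2) → ends 2
pad 6 to align 8 for start_time
start_time at 8 (size 8, align 8) → ends 16
rss at 16 (size 8, align 8) → ends 24
prio at 24 (size 1, align 1) → ends 25
pad 3 to align 4 for lock
lock at 28 (size 4, align 4) → ends 32
refcount at 32 (size 2, align 2) → ends 34
uid at 34 (size 2, align 2) → ends 36
cpu at 36 (size 6, align 2) → ends 42
tail pad 6 to reach multiple of 8
total 48 bytes, alignment 8
data bytes 33, size 48 → padding 15

15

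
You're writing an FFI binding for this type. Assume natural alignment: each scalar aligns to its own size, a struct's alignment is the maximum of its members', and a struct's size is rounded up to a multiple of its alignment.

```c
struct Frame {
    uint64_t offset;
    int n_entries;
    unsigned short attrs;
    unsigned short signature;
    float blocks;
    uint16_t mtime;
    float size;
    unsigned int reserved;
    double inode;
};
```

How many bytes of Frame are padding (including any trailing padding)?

2

0..8  offset  (8B, 8-aligned)
8..12  n_entries  (4B, 4-aligned)
12..14  attrs  (2B, 2-aligned)
14..16  signature  (2B, 2-aligned)
16..20  blocks  (4B, 4-aligned)
20..22  mtime  (2B, 2-aligned)
22..24  -- padding (2B)
24..28  size  (4B, 4-aligned)
28..32  reserved  (4B, 4-aligned)
32..40  inode  (8B, 8-aligned)
sizeof = 40, alignof = 8
data bytes 38, size 40 → padding 2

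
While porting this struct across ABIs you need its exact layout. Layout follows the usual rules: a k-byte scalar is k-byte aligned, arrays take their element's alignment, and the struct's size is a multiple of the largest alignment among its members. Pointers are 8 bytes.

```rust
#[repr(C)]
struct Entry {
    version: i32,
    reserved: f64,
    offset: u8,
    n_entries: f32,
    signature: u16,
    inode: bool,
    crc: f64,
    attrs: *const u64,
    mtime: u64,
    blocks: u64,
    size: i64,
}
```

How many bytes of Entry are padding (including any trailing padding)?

12

@0: version [4B, align 4] → 4
+4 pad (align 8)
@8: reserved [8B, align 8] → 16
@16: offset [1B, align 1] → 17
+3 pad (align 4)
@20: n_entries [4B, align 4] → 24
@24: signature [2B, align 2] → 26
@26: inode [1B, align 1] → 27
+5 pad (align 8)
@32: crc [8B, align 8] → 40
@40: attrs [8B, align 8] → 48
@48: mtime [8B, align 8] → 56
@56: blocks [8B, align 8] → 64
@64: size [8B, align 8] → 72
size 72, align 8
data bytes 60, size 72 → padding 12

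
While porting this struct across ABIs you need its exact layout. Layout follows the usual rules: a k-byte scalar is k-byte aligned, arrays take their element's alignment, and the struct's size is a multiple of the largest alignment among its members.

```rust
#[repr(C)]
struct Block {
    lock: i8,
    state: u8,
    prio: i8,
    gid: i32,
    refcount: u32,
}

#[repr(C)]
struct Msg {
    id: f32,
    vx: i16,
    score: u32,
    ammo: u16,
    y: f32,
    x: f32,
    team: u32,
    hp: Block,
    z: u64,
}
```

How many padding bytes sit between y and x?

Block: 0..1  lock  (1B, 1-aligned); 1..2  state  (1B, 1-aligned); 2..3  prio  (1B, 1-aligned); 3..4  -- padding (1B); 4..8  gid  (4B, 4-aligned); 8..12  refcount  (4B, 4-aligned); sizeof = 12, alignof = 4
0..4  id  (4B, 4-aligned)
4..6  vx  (2B, 2-aligned)
6..8  -- padding (2B)
8..12  score  (4B, 4-aligned)
12..14  ammo  (2B, 2-aligned)
14..16  -- padding (2B)
16..20  y  (4B, 4-aligned)
20..24  x  (4B, 4-aligned)

0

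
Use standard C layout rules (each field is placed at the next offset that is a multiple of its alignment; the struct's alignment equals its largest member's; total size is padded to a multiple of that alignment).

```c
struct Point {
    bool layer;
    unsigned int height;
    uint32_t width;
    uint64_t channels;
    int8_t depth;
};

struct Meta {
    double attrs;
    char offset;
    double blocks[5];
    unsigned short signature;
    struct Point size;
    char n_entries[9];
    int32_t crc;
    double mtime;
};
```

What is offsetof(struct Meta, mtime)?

112

Point: layer at 0 (size 1, align 1) → ends 1; pad 3 to align 4 for height; height at 4 (size 4, align 4) → ends 8; width at 8 (size 4, align 4) → ends 12; pad 4 to align 8 for channels; channels at 16 (size 8, align 8) → ends 24; depth at 24 (size 1, align 1) → ends 25; tail pad 7 to reach multiple of 8; total 32 bytes, alignment 8
attrs at 0 (size 8, align 8) → ends 8
offset at 8 (size 1, align 1) → ends 9
pad 7 to align 8 for blocks
blocks at 16 (size 40, align 8) → ends 56
signature at 56 (size 2, align 2) → ends 58
pad 6 to align 8 for size
size at 64 (size 32, align 8) → ends 96
n_entries at 96 (size 9, align 1) → ends 105
pad 3 to align 4 for crc
crc at 108 (size 4, align 4) → ends 112
mtime at 112 (size 8, align 8) → ends 120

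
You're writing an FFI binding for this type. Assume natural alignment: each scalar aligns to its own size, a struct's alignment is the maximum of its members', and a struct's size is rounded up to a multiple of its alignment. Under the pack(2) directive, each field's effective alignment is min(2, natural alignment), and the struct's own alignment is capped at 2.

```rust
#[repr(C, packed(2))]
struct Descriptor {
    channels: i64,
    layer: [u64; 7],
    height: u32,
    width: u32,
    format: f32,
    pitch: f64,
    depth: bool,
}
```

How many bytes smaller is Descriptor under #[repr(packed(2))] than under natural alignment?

10

natural layout:
  0..8  channels  (8B, 8-aligned)
  8..64  layer  (56B, 8-aligned)
  64..68  height  (4B, 4-aligned)
  68..72  width  (4B, 4-aligned)
  72..76  format  (4B, 4-aligned)
  76..80  -- padding (4B)
  80..88  pitch  (8B, 8-aligned)
  88..89  depth  (1B, 1-aligned)
  89..96  -- tail padding (7B)
  sizeof = 96, alignof = 8
packed(2) layout:
  0..8  channels  (8B, 2-aligned)
  8..64  layer  (56B, 2-aligned)
  64..68  height  (4B, 2-aligned)
  68..72  width  (4B, 2-aligned)
  72..76  format  (4B, 2-aligned)
  76..84  pitch  (8B, 2-aligned)
  84..85  depth  (1B, 1-aligned)
  85..86  -- tail padding (1B)
  sizeof = 86, alignof = 2
96 − 86 = 10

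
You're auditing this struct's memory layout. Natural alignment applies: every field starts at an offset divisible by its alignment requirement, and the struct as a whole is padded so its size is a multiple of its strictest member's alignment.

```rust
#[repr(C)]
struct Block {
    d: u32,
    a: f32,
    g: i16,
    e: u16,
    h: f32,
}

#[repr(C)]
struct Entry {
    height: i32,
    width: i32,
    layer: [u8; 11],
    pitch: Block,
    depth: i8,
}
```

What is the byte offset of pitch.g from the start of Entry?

Block: @0: d [4B, align 4] → 4; @4: a [4B, align 4] → 8; @8: g [2B, align 2] → 10; @10: e [2B, align 2] → 12; @12: h [4B, align 4] → 16; size 16, align 4
@0: height [4B, align 4] → 4
@4: width [4B, align 4] → 8
@8: layer [11B, align 1] → 19
+1 pad (align 4)
@20: pitch [16B, align 4] → 36
within Block: g at 8
20 + 8 = 28

28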